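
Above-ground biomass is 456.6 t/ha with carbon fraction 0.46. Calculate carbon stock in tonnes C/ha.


Formula: Carbon Stock = Biomass * Carbon Fraction
C = 456.6 t/ha * 0.46
C = 210.0 t C/ha

210.0


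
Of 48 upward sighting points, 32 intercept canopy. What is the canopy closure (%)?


Formula: Canopy closure = covered points / total points * 100
Closure = 32 / 48 * 100
Closure = 0.6667 * 100 = 66.7%

66.7


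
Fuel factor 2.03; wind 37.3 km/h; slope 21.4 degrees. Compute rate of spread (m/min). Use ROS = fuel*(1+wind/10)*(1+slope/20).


Formula: ROS = fuel * (1 + wind/10) * (1 + slope/20)
Wind factor = 1 + 37.3/10 = 4.73
Slope factor = 1 + 21.4/20 = 2.07
ROS = 2.03 * 4.73 * 2.07 = 19.88 m/min

19.88


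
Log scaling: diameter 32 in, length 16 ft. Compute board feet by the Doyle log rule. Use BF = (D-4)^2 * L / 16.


Doyle: BF = (D - 4)^2 * L / 16
Adjusted diameter = 32 - 4 = 28 in
(D-4)^2 = 28^2 = 784
BF = 784 * 16 / 16 = 784 BF

784


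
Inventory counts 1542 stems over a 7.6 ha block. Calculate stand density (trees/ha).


Formula: Stand Density = N_trees / Area_ha
Density = 1542 trees / 7.6 ha
Density = 203 trees/ha

203


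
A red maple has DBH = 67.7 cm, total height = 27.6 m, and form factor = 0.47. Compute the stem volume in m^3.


Formula: V = pi * (DBH/200)^2 * H * ff
Radius = DBH/200 = 67.7/200 = 0.3385 m
Radius^2 = 0.3385^2 = 0.11458225 m^2
V = pi * 0.11458225 * 27.6 * 0.47
V = 4.67 m^3

4.67


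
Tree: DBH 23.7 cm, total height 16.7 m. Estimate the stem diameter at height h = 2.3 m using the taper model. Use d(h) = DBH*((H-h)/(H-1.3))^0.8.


Taper: d(h) = DBH * ((H - h) / (H - 1.3))^0.8
Numerator = H - h = 16.7 - 2.3 = 14.4 m
Denominator = H - 1.3 = 16.7 - 1.3 = 15.4 m
Ratio = 14.4 / 15.4 = 0.93506
d = 23.7 * 0.93506^0.8 = 22.5 cm

22.5


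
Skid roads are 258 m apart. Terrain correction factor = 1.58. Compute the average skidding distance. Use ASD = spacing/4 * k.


Formula: ASD = (spacing / 4) * correction
Uncorrected distance = spacing / 4 = 258 / 4 = 64.5 m
ASD = 64.5 * 1.58 = 102 m

102


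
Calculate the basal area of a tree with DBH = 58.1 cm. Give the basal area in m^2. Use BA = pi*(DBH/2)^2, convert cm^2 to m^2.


Formula: BA = pi * (DBH/2)^2 / 10000  (cm^2 to m^2)
Radius = DBH/2 = 58.1/2 = 29.05 cm
BA = pi * 29.05^2 / 10000
   = 2651.1979 cm^2 / 10000
   = 0.2651 m^2

0.2651


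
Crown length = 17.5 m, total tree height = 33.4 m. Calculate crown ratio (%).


Formula: Crown Ratio = (Crown Length / Total Height) * 100
CR = (17.5 m / 33.4 m) * 100
CR = 0.524 * 100 = 52.4%

52.4


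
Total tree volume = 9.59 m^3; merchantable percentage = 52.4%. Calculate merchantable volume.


Formula: MV = V_total * (merchantable_pct / 100)
Merchantable fraction = 52.4% / 100 = 0.524
MV = 9.59 m^3 * 0.524 = 5.025 m^3

5.025


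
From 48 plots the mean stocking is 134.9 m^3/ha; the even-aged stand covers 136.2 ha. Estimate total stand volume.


Formula: Total Volume = Mean Volume per ha * Total Area
Total Volume = 134.9 m^3/ha * 136.2 ha
Total Volume = 18373 m^3

18373


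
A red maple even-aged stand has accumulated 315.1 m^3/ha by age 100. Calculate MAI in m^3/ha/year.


Formula: MAI = Total Volume / Stand Age
MAI = 315.1 m^3/ha / 100 years
MAI = 3.15 m^3/ha/year

3.15


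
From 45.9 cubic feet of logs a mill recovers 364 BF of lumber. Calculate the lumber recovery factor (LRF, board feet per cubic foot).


Formula: LRF = Lumber Output (BF) / Log Input (ft^3)
LRF = 364 BF / 45.9 ft^3
LRF = 7.93 BF/ft^3

7.93


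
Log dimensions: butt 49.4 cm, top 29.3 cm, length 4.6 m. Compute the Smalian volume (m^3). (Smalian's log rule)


Smalian: V = (A1 + A2)/2 * L,  A = pi*(D/200)^2
A1 = pi*(49.4/200)^2 = 0.191665 m^2
A2 = pi*(29.3/200)^2 = 0.067426 m^2
V = (0.191665+0.067426)/2*4.6 = 0.5959 m^3

0.5959


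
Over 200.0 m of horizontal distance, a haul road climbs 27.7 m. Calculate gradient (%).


Formula: Gradient = rise / run * 100
Gradient = 27.7 / 200.0 * 100 = 13.9%

13.9


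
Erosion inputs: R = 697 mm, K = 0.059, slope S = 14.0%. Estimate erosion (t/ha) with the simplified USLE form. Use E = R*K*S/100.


Formula: E = R * K * S / 100  (simplified USLE)
R * K = 697 * 0.059 = 41.123
E = 41.123 * 14.0 / 100 = 5.76 t/ha

5.76


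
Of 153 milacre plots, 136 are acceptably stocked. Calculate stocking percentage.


Formula: Stocking % = stocked plots / total plots * 100
Stocking = 136 / 153 * 100
Stocking = 0.8889 * 100 = 88.9%

88.9


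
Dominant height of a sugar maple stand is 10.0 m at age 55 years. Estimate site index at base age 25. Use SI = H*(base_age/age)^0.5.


Formula: SI = H_dom * (base_age / age)^0.5
Age ratio = 25 / 55 = 0.45455
sqrt(age_ratio) = 0.6742
SI = 10.0 * 0.6742 = 6.7 m

6.7


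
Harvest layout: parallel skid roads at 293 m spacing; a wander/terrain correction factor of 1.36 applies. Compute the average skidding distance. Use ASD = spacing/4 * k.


Formula: ASD = (spacing / 4) * correction
Uncorrected distance = spacing / 4 = 293 / 4 = 73.25 m
ASD = 73.25 * 1.36 = 100 m

100


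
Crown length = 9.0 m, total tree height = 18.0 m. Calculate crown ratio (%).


Formula: Crown Ratio = (Crown Length / Total Height) * 100
CR = (9.0 m / 18.0 m) * 100
CR = 0.5 * 100 = 50.0%

50.0


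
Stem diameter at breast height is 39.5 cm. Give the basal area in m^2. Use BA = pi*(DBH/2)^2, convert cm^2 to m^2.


Formula: BA = pi * (DBH/2)^2 / 10000  (cm^2 to m^2)
Radius = DBH/2 = 39.5/2 = 19.75 cm
BA = pi * 19.75^2 / 10000
   = 1225.4175 cm^2 / 10000
   = 0.1225 m^2

0.1225


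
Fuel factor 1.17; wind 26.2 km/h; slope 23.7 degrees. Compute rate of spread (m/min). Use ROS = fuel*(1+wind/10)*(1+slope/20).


Formula: ROS = fuel * (1 + wind/10) * (1 + slope/20)
Wind factor = 1 + 26.2/10 = 3.62
Slope factor = 1 + 23.7/20 = 2.185
ROS = 1.17 * 3.62 * 2.185 = 9.25 m/min

9.25


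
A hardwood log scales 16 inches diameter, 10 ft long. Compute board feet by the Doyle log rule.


Doyle: BF = (D - 4)^2 * L / 16
Adjusted diameter = 16 - 4 = 12 in
(D-4)^2 = 12^2 = 144
BF = 144 * 10 / 16 = 90 BF

90


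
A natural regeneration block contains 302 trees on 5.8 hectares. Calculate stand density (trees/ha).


Formula: Stand Density = N_trees / Area_ha
Density = 302 trees / 5.8 ha
Density = 52 trees/ha

52


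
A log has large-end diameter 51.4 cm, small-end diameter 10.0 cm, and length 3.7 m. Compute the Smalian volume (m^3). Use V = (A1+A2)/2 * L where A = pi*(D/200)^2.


Smalian: V = (A1 + A2)/2 * L,  A = pi*(D/200)^2
A1 = pi*(51.4/200)^2 = 0.207499 m^2
A2 = pi*(10.0/200)^2 = 0.007854 m^2
V = (0.207499+0.007854)/2*3.7 = 0.3984 m^3

0.3984


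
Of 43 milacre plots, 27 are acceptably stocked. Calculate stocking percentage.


Formula: Stocking % = stocked plots / total plots * 100
Stocking = 27 / 43 * 100
Stocking = 0.6279 * 100 = 62.8%

62.8


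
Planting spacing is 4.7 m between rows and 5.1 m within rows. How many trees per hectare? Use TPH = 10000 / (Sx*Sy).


Formula: TPH = 10000 m^2/ha / (spacing_x * spacing_y)
Area per tree = 4.7 m * 5.1 m = 23.97 m^2
TPH = 10000 / 23.97 = 417 trees/ha

417


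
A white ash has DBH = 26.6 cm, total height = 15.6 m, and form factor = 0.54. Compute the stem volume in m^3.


Formula: V = pi * (DBH/200)^2 * H * ff
Radius = DBH/200 = 26.6/200 = 0.133 m
Radius^2 = 0.133^2 = 0.017689 m^2
V = pi * 0.017689 * 15.6 * 0.54
V = 0.468 m^3

0.468


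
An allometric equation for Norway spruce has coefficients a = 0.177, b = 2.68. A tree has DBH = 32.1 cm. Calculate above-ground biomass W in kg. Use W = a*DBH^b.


Formula: W = a * DBH^b  (allometric power law)
DBH^b = 32.1^2.68 = 10900.1754
W = 0.177 * 10900.1754 = 1929.3 kg

1929.3


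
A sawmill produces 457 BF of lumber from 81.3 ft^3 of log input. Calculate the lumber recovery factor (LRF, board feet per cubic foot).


Formula: LRF = Lumber Output (BF) / Log Input (ft^3)
LRF = 457 BF / 81.3 ft^3
LRF = 5.62 BF/ft^3

5.62


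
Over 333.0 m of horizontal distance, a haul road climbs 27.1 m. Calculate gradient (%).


Formula: Gradient = rise / run * 100
Gradient = 27.1 / 333.0 * 100 = 8.1%

8.1


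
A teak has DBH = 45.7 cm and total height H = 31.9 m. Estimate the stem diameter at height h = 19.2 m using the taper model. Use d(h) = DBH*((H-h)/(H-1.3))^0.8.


Taper: d(h) = DBH * ((H - h) / (H - 1.3))^0.8
Numerator = H - h = 31.9 - 19.2 = 12.7 m
Denominator = H - 1.3 = 31.9 - 1.3 = 30.6 m
Ratio = 12.7 / 30.6 = 0.41503
d = 45.7 * 0.41503^0.8 = 22.6 cm

22.6


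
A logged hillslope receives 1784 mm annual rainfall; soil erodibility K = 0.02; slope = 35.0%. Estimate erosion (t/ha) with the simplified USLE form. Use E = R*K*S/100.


Formula: E = R * K * S / 100  (simplified USLE)
R * K = 1784 * 0.02 = 35.68
E = 35.68 * 35.0 / 100 = 12.49 t/ha

12.49


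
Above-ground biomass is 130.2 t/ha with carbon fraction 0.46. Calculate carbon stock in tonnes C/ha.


Formula: Carbon Stock = Biomass * Carbon Fraction
C = 130.2 t/ha * 0.46
C = 59.9 t C/ha

59.9


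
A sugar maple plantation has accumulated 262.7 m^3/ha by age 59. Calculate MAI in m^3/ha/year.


Formula: MAI = Total Volume / Stand Age
MAI = 262.7 m^3/ha / 59 years
MAI = 4.45 m^3/ha/year

4.45


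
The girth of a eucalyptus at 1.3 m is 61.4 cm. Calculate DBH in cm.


Formula: DBH = C / pi
DBH = 61.4 / pi
pi = 3.14159...
DBH = 19.5 cm

19.5


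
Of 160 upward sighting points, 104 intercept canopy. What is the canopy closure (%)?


Formula: Canopy closure = covered points / total points * 100
Closure = 104 / 160 * 100
Closure = 0.65 * 100 = 65.0%

65.0


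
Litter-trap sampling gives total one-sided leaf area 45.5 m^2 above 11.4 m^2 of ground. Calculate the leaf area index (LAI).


Formula: LAI = total leaf area / ground area  (dimensionless)
LAI = 45.5 m^2 / 11.4 m^2
LAI = 3.99

3.99


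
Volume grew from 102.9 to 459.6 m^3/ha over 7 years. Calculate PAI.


Formula: PAI = (V_T2 - V_T1) / (T2 - T1)
Volume increment = 459.6 - 102.9 = 356.7 m^3/ha
PAI = 356.7 / 7 = 50.96 m^3/ha/year

50.96


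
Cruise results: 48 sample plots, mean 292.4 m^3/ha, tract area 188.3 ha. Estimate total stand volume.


Formula: Total Volume = Mean Volume per ha * Total Area
Total Volume = 292.4 m^3/ha * 188.3 ha
Total Volume = 55059 m^3

55059


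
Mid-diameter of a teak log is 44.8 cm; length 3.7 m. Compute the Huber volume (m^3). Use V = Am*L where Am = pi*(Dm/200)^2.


Huber: V = Am * L,  Am = pi*(Dm/200)^2
Am = pi*(44.8/200)^2 = 0.157633 m^2
V = 0.157633*3.7 = 0.5832 m^3

0.5832


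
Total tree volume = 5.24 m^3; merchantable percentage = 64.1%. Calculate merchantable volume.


Formula: MV = V_total * (merchantable_pct / 100)
Merchantable fraction = 64.1% / 100 = 0.641
MV = 5.24 m^3 * 0.641 = 3.359 m^3

3.359


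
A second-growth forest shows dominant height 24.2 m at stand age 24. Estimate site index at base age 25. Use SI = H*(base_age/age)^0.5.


Formula: SI = H_dom * (base_age / age)^0.5
Age ratio = 25 / 24 = 1.04167
sqrt(age_ratio) = 1.02062
SI = 24.2 * 1.02062 = 24.7 m

24.7


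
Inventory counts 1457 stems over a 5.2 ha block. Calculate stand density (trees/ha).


Formula: Stand Density = N_trees / Area_ha
Density = 1457 trees / 5.2 ha
Density = 280 trees/ha

280


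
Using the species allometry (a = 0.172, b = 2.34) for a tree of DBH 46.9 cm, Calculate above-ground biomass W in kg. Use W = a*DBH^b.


Formula: W = a * DBH^b  (allometric power law)
DBH^b = 46.9^2.34 = 8138.5016
W = 0.172 * 8138.5016 = 1399.8 kg

1399.8


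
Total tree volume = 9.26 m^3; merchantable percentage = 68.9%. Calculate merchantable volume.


Formula: MV = V_total * (merchantable_pct / 100)
Merchantable fraction = 68.9% / 100 = 0.689
MV = 9.26 m^3 * 0.689 = 6.38 m^3

6.38


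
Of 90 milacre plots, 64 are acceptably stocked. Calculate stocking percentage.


Formula: Stocking % = stocked plots / total plots * 100
Stocking = 64 / 90 * 100
Stocking = 0.7111 * 100 = 71.1%

71.1


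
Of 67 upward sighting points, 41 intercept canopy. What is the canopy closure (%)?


Formula: Canopy closure = covered points / total points * 100
Closure = 41 / 67 * 100
Closure = 0.6119 * 100 = 61.2%

61.2


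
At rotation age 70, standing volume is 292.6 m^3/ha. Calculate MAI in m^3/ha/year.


Formula: MAI = Total Volume / Stand Age
MAI = 292.6 m^3/ha / 70 years
MAI = 4.18 m^3/ha/year

4.18


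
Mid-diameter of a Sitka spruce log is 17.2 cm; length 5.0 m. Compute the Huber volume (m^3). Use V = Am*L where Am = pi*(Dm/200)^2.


Huber: V = Am * L,  Am = pi*(Dm/200)^2
Am = pi*(17.2/200)^2 = 0.023235 m^2
V = 0.023235*5.0 = 0.1162 m^3

0.1162


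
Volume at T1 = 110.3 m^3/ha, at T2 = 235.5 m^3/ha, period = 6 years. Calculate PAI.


Formula: PAI = (V_T2 - V_T1) / (T2 - T1)
Volume increment = 235.5 - 110.3 = 125.2 m^3/ha
PAI = 125.2 / 6 = 20.87 m^3/ha/year

20.87


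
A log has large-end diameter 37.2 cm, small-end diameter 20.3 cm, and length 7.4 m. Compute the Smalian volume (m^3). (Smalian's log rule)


Smalian: V = (A1 + A2)/2 * L,  A = pi*(D/200)^2
A1 = pi*(37.2/200)^2 = 0.108687 m^2
A2 = pi*(20.3/200)^2 = 0.032365 m^2
V = (0.108687+0.032365)/2*7.4 = 0.5219 m^3

0.5219


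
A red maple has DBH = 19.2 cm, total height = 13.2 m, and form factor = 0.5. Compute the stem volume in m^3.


Formula: V = pi * (DBH/200)^2 * H * ff
Radius = DBH/200 = 19.2/200 = 0.096 m
Radius^2 = 0.096^2 = 0.009216 m^2
V = pi * 0.009216 * 13.2 * 0.5
V = 0.191 m^3

0.191


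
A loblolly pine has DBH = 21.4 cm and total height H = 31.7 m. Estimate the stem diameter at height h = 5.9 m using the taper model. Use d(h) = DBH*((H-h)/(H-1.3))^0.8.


Taper: d(h) = DBH * ((H - h) / (H - 1.3))^0.8
Numerator = H - h = 31.7 - 5.9 = 25.8 m
Denominator = H - 1.3 = 31.7 - 1.3 = 30.4 m
Ratio = 25.8 / 30.4 = 0.84868
d = 21.4 * 0.84868^0.8 = 18.8 cm

18.8


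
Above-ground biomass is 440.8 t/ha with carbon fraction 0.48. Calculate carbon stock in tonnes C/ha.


Formula: Carbon Stock = Biomass * Carbon Fraction
C = 440.8 t/ha * 0.48
C = 211.6 t C/ha

211.6


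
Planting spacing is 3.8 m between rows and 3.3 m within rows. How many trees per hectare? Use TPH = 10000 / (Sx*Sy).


Formula: TPH = 10000 m^2/ha / (spacing_x * spacing_y)
Area per tree = 3.8 m * 3.3 m = 12.54 m^2
TPH = 10000 / 12.54 = 797 trees/ha

797


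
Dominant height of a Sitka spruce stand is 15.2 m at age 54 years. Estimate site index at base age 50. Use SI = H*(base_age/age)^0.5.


Formula: SI = H_dom * (base_age / age)^0.5
Age ratio = 50 / 54 = 0.92593
sqrt(age_ratio) = 0.96225
SI = 15.2 * 0.96225 = 14.6 m

14.6


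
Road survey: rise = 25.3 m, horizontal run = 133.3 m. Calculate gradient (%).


Formula: Gradient = rise / run * 100
Gradient = 25.3 / 133.3 * 100 = 19.0%

19.0


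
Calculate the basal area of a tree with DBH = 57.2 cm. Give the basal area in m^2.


Formula: BA = pi * (DBH/2)^2 / 10000  (cm^2 to m^2)
Radius = DBH/2 = 57.2/2 = 28.6 cm
BA = pi * 28.6^2 / 10000
   = 2569.6971 cm^2 / 10000
   = 0.257 m^2

0.257


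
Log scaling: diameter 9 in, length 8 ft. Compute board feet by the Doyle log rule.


Doyle: BF = (D - 4)^2 * L / 16
Adjusted diameter = 9 - 4 = 5 in
(D-4)^2 = 5^2 = 25
BF = 25 * 8 / 16 = 13 BF

13


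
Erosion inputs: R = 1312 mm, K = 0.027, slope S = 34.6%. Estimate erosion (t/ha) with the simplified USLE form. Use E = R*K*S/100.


Formula: E = R * K * S / 100  (simplified USLE)
R * K = 1312 * 0.027 = 35.424
E = 35.424 * 34.6 / 100 = 12.26 t/ha

12.26


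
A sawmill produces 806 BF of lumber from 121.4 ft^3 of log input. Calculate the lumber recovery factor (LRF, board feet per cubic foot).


Formula: LRF = Lumber Output (BF) / Log Input (ft^3)
LRF = 806 BF / 121.4 ft^3
LRF = 6.64 BF/ft^3

6.64


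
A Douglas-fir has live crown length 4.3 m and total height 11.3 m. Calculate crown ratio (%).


Formula: Crown Ratio = (Crown Length / Total Height) * 100
CR = (4.3 m / 11.3 m) * 100
CR = 0.3805 * 100 = 38.1%

38.1


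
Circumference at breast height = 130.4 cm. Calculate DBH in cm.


Formula: DBH = C / pi
DBH = 130.4 / pi
pi = 3.14159...
DBH = 41.5 cm

41.5


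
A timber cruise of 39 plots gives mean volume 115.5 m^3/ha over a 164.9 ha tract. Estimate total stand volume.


Formula: Total Volume = Mean Volume per ha * Total Area
Total Volume = 115.5 m^3/ha * 164.9 ha
Total Volume = 19046 m^3

19046


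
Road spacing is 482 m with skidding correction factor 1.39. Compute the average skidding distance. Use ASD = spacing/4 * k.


Formula: ASD = (spacing / 4) * correction
Uncorrected distance = spacing / 4 = 482 / 4 = 120.5 m
ASD = 120.5 * 1.39 = 167 m

167


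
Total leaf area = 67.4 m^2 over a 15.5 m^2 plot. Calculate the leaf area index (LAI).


Formula: LAI = total leaf area / ground area  (dimensionless)
LAI = 67.4 m^2 / 15.5 m^2
LAI = 4.35

4.35


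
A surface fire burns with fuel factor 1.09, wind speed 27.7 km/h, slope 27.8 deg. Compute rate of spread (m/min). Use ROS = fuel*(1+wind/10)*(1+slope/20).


Formula: ROS = fuel * (1 + wind/10) * (1 + slope/20)
Wind factor = 1 + 27.7/10 = 3.77
Slope factor = 1 + 27.8/20 = 2.39
ROS = 1.09 * 3.77 * 2.39 = 9.82 m/min

9.82


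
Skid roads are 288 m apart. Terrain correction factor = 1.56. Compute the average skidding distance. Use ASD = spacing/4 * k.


Formula: ASD = (spacing / 4) * correction
Uncorrected distance = spacing / 4 = 288 / 4 = 72 m
ASD = 72 * 1.56 = 112 m

112


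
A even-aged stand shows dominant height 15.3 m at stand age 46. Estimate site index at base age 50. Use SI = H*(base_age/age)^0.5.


Formula: SI = H_dom * (base_age / age)^0.5
Age ratio = 50 / 46 = 1.08696
sqrt(age_ratio) = 1.04257
SI = 15.3 * 1.04257 = 16.0 m

16.0


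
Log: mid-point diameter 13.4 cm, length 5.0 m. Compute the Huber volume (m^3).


Huber: V = Am * L,  Am = pi*(Dm/200)^2
Am = pi*(13.4/200)^2 = 0.014103 m^2
V = 0.014103*5.0 = 0.0705 m^3

0.0705


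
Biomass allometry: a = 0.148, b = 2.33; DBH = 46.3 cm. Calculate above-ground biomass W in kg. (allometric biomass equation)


Formula: W = a * DBH^b  (allometric power law)
DBH^b = 46.3^2.33 = 7599.827
W = 0.148 * 7599.827 = 1124.8 kg

1124.8


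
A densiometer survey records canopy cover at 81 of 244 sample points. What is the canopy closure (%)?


Formula: Canopy closure = covered points / total points * 100
Closure = 81 / 244 * 100
Closure = 0.332 * 100 = 33.2%

33.2


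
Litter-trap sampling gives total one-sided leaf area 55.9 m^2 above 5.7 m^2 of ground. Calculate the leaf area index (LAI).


Formula: LAI = total leaf area / ground area  (dimensionless)
LAI = 55.9 m^2 / 5.7 m^2
LAI = 9.81

9.81


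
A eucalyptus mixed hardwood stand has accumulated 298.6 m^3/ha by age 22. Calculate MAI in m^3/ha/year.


Formula: MAI = Total Volume / Stand Age
MAI = 298.6 m^3/ha / 22 years
MAI = 13.57 m^3/ha/year

13.57


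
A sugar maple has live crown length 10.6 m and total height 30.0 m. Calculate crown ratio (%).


Formula: Crown Ratio = (Crown Length / Total Height) * 100
CR = (10.6 m / 30.0 m) * 100
CR = 0.3533 * 100 = 35.3%

35.3


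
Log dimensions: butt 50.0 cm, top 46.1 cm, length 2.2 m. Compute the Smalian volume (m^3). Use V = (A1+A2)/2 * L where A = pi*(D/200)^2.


Smalian: V = (A1 + A2)/2 * L,  A = pi*(D/200)^2
A1 = pi*(50.0/200)^2 = 0.19635 m^2
A2 = pi*(46.1/200)^2 = 0.166914 m^2
V = (0.19635+0.166914)/2*2.2 = 0.3996 m^3

0.3996


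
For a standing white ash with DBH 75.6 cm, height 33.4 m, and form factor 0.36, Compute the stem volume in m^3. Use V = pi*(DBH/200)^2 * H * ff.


Formula: V = pi * (DBH/200)^2 * H * ff
Radius = DBH/200 = 75.6/200 = 0.378 m
Radius^2 = 0.378^2 = 0.142884 m^2
V = pi * 0.142884 * 33.4 * 0.36
V = 5.397 m^3

5.397


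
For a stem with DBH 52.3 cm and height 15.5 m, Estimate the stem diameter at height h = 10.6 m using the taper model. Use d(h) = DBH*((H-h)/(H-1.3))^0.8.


Taper: d(h) = DBH * ((H - h) / (H - 1.3))^0.8
Numerator = H - h = 15.5 - 10.6 = 4.9 m
Denominator = H - 1.3 = 15.5 - 1.3 = 14.2 m
Ratio = 4.9 / 14.2 = 0.34507
d = 52.3 * 0.34507^0.8 = 22.3 cm

22.3


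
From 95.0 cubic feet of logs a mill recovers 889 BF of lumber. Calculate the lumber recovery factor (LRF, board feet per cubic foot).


Formula: LRF = Lumber Output (BF) / Log Input (ft^3)
LRF = 889 BF / 95.0 ft^3
LRF = 9.36 BF/ft^3

9.36


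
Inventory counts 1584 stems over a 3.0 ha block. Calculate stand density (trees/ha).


Formula: Stand Density = N_trees / Area_ha
Density = 1584 trees / 3.0 ha
Density = 528 trees/ha

528


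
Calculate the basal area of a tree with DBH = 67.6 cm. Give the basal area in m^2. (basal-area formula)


Formula: BA = pi * (DBH/2)^2 / 10000  (cm^2 to m^2)
Radius = DBH/2 = 67.6/2 = 33.8 cm
BA = pi * 33.8^2 / 10000
   = 3589.0811 cm^2 / 10000
   = 0.3589 m^2

0.3589


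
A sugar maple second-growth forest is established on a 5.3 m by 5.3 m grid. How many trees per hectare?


Formula: TPH = 10000 m^2/ha / (spacing_x * spacing_y)
Area per tree = 5.3 m * 5.3 m = 28.09 m^2
TPH = 10000 / 28.09 = 356 trees/ha

356


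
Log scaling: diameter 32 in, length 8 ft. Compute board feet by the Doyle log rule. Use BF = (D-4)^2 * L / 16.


Doyle: BF = (D - 4)^2 * L / 16
Adjusted diameter = 32 - 4 = 28 in
(D-4)^2 = 28^2 = 784
BF = 784 * 8 / 16 = 392 BF

392


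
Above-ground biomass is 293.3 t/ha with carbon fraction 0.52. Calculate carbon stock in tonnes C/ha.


Formula: Carbon Stock = Biomass * Carbon Fraction
C = 293.3 t/ha * 0.52
C = 152.5 t C/ha

152.5


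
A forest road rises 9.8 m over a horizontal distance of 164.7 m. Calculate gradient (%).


Formula: Gradient = rise / run * 100
Gradient = 9.8 / 164.7 * 100 = 6.0%

6.0


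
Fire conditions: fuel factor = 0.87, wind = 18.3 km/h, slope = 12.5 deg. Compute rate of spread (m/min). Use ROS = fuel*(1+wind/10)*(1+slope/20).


Formula: ROS = fuel * (1 + wind/10) * (1 + slope/20)
Wind factor = 1 + 18.3/10 = 2.83
Slope factor = 1 + 12.5/20 = 1.625
ROS = 0.87 * 2.83 * 1.625 = 4.0 m/min

4.0


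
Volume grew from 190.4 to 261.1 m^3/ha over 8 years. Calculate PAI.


Formula: PAI = (V_T2 - V_T1) / (T2 - T1)
Volume increment = 261.1 - 190.4 = 70.7 m^3/ha
PAI = 70.7 / 8 = 8.84 m^3/ha/year

8.84


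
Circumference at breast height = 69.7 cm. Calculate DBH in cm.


Formula: DBH = C / pi
DBH = 69.7 / pi
pi = 3.14159...
DBH = 22.2 cm

22.2


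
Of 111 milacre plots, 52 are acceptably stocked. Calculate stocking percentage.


Formula: Stocking % = stocked plots / total plots * 100
Stocking = 52 / 111 * 100
Stocking = 0.4685 * 100 = 46.8%

46.8


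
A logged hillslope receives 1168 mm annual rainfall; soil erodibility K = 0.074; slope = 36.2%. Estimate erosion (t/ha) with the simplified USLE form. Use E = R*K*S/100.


Formula: E = R * K * S / 100  (simplified USLE)
R * K = 1168 * 0.074 = 86.432
E = 86.432 * 36.2 / 100 = 31.29 t/ha

31.29


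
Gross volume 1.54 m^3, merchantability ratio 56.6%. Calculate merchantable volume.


Formula: MV = V_total * (merchantable_pct / 100)
Merchantable fraction = 56.6% / 100 = 0.566
MV = 1.54 m^3 * 0.566 = 0.872 m^3

0.872


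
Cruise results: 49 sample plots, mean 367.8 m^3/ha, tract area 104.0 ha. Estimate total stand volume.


Formula: Total Volume = Mean Volume per ha * Total Area
Total Volume = 367.8 m^3/ha * 104.0 ha
Total Volume = 38251 m^3

38251


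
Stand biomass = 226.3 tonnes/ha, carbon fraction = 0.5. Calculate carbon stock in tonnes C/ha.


Formula: Carbon Stock = Biomass * Carbon Fraction
C = 226.3 t/ha * 0.5
C = 113.2 t C/ha

113.2


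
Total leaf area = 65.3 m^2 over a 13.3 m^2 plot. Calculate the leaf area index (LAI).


Formula: LAI = total leaf area / ground area  (dimensionless)
LAI = 65.3 m^2 / 13.3 m^2
LAI = 4.91

4.91


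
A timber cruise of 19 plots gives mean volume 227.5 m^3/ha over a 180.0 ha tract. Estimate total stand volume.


Formula: Total Volume = Mean Volume per ha * Total Area
Total Volume = 227.5 m^3/ha * 180.0 ha
Total Volume = 40950 m^3

40950


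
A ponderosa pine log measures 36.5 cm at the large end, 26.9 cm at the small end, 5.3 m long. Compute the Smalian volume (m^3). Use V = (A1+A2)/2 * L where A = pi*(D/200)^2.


Smalian: V = (A1 + A2)/2 * L,  A = pi*(D/200)^2
A1 = pi*(36.5/200)^2 = 0.104635 m^2
A2 = pi*(26.9/200)^2 = 0.056832 m^2
V = (0.104635+0.056832)/2*5.3 = 0.4279 m^3

0.4279


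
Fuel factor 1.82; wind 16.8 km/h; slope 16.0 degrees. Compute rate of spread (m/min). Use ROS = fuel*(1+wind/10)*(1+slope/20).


Formula: ROS = fuel * (1 + wind/10) * (1 + slope/20)
Wind factor = 1 + 16.8/10 = 2.68
Slope factor = 1 + 16.0/20 = 1.8
ROS = 1.82 * 2.68 * 1.8 = 8.78 m/min

8.78


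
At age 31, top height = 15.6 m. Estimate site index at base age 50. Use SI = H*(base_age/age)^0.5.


Formula: SI = H_dom * (base_age / age)^0.5
Age ratio = 50 / 31 = 1.6129
sqrt(age_ratio) = 1.27
SI = 15.6 * 1.27 = 19.8 m

19.8


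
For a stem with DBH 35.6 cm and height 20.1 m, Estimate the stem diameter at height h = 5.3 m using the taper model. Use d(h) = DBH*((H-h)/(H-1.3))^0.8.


Taper: d(h) = DBH * ((H - h) / (H - 1.3))^0.8
Numerator = H - h = 20.1 - 5.3 = 14.8 m
Denominator = H - 1.3 = 20.1 - 1.3 = 18.8 m
Ratio = 14.8 / 18.8 = 0.78723
d = 35.6 * 0.78723^0.8 = 29.4 cm

29.4


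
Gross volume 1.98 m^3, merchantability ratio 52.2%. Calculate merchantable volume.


Formula: MV = V_total * (merchantable_pct / 100)
Merchantable fraction = 52.2% / 100 = 0.522
MV = 1.98 m^3 * 0.522 = 1.034 m^3

1.034


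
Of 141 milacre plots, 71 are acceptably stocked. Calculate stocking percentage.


Formula: Stocking % = stocked plots / total plots * 100
Stocking = 71 / 141 * 100
Stocking = 0.5035 * 100 = 50.4%

50.4


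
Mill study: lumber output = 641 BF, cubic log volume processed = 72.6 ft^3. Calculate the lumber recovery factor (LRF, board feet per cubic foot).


Formula: LRF = Lumber Output (BF) / Log Input (ft^3)
LRF = 641 BF / 72.6 ft^3
LRF = 8.83 BF/ft^3

8.83


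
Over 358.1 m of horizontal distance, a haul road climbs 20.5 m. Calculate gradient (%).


Formula: Gradient = rise / run * 100
Gradient = 20.5 / 358.1 * 100 = 5.7%

5.7


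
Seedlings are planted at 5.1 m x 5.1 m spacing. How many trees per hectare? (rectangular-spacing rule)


Formula: TPH = 10000 m^2/ha / (spacing_x * spacing_y)
Area per tree = 5.1 m * 5.1 m = 26.01 m^2
TPH = 10000 / 26.01 = 384 trees/ha

384


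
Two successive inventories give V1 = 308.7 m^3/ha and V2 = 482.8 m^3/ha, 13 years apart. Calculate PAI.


Formula: PAI = (V_T2 - V_T1) / (T2 - T1)
Volume increment = 482.8 - 308.7 = 174.1 m^3/ha
PAI = 174.1 / 13 = 13.39 m^3/ha/year

13.39


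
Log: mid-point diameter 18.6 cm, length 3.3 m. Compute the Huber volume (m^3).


Huber: V = Am * L,  Am = pi*(Dm/200)^2
Am = pi*(18.6/200)^2 = 0.027172 m^2
V = 0.027172*3.3 = 0.0897 m^3

0.0897


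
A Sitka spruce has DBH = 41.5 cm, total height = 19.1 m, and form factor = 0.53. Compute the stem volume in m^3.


Formula: V = pi * (DBH/200)^2 * H * ff
Radius = DBH/200 = 41.5/200 = 0.2075 m
Radius^2 = 0.2075^2 = 0.04305625 m^2
V = pi * 0.04305625 * 19.1 * 0.53
V = 1.369 m^3

1.369


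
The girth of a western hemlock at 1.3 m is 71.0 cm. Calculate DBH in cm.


Formula: DBH = C / pi
DBH = 71.0 / pi
pi = 3.14159...
DBH = 22.6 cm

22.6


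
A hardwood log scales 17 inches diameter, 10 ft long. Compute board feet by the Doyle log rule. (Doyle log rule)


Doyle: BF = (D - 4)^2 * L / 16
Adjusted diameter = 17 - 4 = 13 in
(D-4)^2 = 13^2 = 169
BF = 169 * 10 / 16 = 106 BF

106


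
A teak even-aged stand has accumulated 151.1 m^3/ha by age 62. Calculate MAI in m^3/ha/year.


Formula: MAI = Total Volume / Stand Age
MAI = 151.1 m^3/ha / 62 years
MAI = 2.44 m^3/ha/year

2.44


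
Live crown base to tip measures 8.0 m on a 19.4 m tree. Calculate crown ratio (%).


Formula: Crown Ratio = (Crown Length / Total Height) * 100
CR = (8.0 m / 19.4 m) * 100
CR = 0.4124 * 100 = 41.2%

41.2


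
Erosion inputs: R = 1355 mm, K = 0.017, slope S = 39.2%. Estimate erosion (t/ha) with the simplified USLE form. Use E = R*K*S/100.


Formula: E = R * K * S / 100  (simplified USLE)
R * K = 1355 * 0.017 = 23.035
E = 23.035 * 39.2 / 100 = 9.03 t/ha

9.03


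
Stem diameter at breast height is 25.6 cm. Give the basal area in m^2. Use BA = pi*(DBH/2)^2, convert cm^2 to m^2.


Formula: BA = pi * (DBH/2)^2 / 10000  (cm^2 to m^2)
Radius = DBH/2 = 25.6/2 = 12.8 cm
BA = pi * 12.8^2 / 10000
   = 514.7185 cm^2 / 10000
   = 0.0515 m^2

0.0515


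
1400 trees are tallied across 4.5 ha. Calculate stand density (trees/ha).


Formula: Stand Density = N_trees / Area_ha
Density = 1400 trees / 4.5 ha
Density = 311 trees/ha

311


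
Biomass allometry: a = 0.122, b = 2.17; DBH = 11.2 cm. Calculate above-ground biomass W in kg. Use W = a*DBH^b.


Formula: W = a * DBH^b  (allometric power law)
DBH^b = 11.2^2.17 = 189.1486
W = 0.122 * 189.1486 = 23.1 kg

23.1


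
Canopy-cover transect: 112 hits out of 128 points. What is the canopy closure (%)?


Formula: Canopy closure = covered points / total points * 100
Closure = 112 / 128 * 100
Closure = 0.875 * 100 = 87.5%

87.5


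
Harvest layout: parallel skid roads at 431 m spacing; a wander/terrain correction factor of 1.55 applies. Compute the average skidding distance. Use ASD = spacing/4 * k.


Formula: ASD = (spacing / 4) * correction
Uncorrected distance = spacing / 4 = 431 / 4 = 107.75 m
ASD = 107.75 * 1.55 = 167 m

167


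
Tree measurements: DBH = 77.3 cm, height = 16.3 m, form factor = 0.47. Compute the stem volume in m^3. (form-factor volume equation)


Formula: V = pi * (DBH/200)^2 * H * ff
Radius = DBH/200 = 77.3/200 = 0.3865 m
Radius^2 = 0.3865^2 = 0.14938225 m^2
V = pi * 0.14938225 * 16.3 * 0.47
V = 3.595 m^3

3.595


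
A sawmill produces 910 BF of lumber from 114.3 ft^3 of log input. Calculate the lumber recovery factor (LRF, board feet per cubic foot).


Formula: LRF = Lumber Output (BF) / Log Input (ft^3)
LRF = 910 BF / 114.3 ft^3
LRF = 7.96 BF/ft^3

7.96


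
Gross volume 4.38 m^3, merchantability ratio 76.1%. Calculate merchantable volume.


Formula: MV = V_total * (merchantable_pct / 100)
Merchantable fraction = 76.1% / 100 = 0.761
MV = 4.38 m^3 * 0.761 = 3.333 m^3

3.333


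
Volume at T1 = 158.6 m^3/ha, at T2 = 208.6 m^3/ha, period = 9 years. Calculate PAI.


Formula: PAI = (V_T2 - V_T1) / (T2 - T1)
Volume increment = 208.6 - 158.6 = 50.0 m^3/ha
PAI = 50.0 / 9 = 5.56 m^3/ha/year

5.56


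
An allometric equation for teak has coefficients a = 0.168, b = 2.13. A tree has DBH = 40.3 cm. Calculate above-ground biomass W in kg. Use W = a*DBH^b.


Formula: W = a * DBH^b  (allometric power law)
DBH^b = 40.3^2.13 = 2626.0304
W = 0.168 * 2626.0304 = 441.2 kg

441.2


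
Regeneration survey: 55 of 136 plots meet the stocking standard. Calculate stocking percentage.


Formula: Stocking % = stocked plots / total plots * 100
Stocking = 55 / 136 * 100
Stocking = 0.4044 * 100 = 40.4%

40.4


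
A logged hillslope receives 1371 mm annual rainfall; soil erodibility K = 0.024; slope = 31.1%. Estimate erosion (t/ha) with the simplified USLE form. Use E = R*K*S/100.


Formula: E = R * K * S / 100  (simplified USLE)
R * K = 1371 * 0.024 = 32.904
E = 32.904 * 31.1 / 100 = 10.23 t/ha

10.23


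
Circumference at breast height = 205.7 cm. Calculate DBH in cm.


Formula: DBH = C / pi
DBH = 205.7 / pi
pi = 3.14159...
DBH = 65.5 cm

65.5


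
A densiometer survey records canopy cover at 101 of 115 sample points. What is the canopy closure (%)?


Formula: Canopy closure = covered points / total points * 100
Closure = 101 / 115 * 100
Closure = 0.8783 * 100 = 87.8%

87.8


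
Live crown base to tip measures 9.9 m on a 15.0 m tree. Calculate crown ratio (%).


Formula: Crown Ratio = (Crown Length / Total Height) * 100
CR = (9.9 m / 15.0 m) * 100
CR = 0.66 * 100 = 66.0%

66.0


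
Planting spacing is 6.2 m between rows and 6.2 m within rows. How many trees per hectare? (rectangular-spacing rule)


Formula: TPH = 10000 m^2/ha / (spacing_x * spacing_y)
Area per tree = 6.2 m * 6.2 m = 38.44 m^2
TPH = 10000 / 38.44 = 260 trees/ha

260


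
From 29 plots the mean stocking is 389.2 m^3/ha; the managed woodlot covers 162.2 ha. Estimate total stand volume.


Formula: Total Volume = Mean Volume per ha * Total Area
Total Volume = 389.2 m^3/ha * 162.2 ha
Total Volume = 63128 m^3

63128


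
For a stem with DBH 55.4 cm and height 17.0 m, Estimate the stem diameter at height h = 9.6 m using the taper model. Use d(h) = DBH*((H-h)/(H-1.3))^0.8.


Taper: d(h) = DBH * ((H - h) / (H - 1.3))^0.8
Numerator = H - h = 17.0 - 9.6 = 7.4 m
Denominator = H - 1.3 = 17.0 - 1.3 = 15.7 m
Ratio = 7.4 / 15.7 = 0.47134
d = 55.4 * 0.47134^0.8 = 30.4 cm

30.4


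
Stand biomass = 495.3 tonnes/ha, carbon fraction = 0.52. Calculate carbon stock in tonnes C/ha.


Formula: Carbon Stock = Biomass * Carbon Fraction
C = 495.3 t/ha * 0.52
C = 257.6 t C/ha

257.6


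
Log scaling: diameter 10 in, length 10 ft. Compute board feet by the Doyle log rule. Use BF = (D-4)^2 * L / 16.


Doyle: BF = (D - 4)^2 * L / 16
Adjusted diameter = 10 - 4 = 6 in
(D-4)^2 = 6^2 = 36
BF = 36 * 10 / 16 = 23 BF

23


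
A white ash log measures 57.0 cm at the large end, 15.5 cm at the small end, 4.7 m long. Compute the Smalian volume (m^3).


Smalian: V = (A1 + A2)/2 * L,  A = pi*(D/200)^2
A1 = pi*(57.0/200)^2 = 0.255176 m^2
A2 = pi*(15.5/200)^2 = 0.018869 m^2
V = (0.255176+0.018869)/2*4.7 = 0.644 m^3

0.644


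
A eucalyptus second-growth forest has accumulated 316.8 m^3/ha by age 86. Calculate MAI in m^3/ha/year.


Formula: MAI = Total Volume / Stand Age
MAI = 316.8 m^3/ha / 86 years
MAI = 3.68 m^3/ha/year

3.68


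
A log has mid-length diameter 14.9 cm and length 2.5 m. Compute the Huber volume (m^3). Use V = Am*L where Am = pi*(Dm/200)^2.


Huber: V = Am * L,  Am = pi*(Dm/200)^2
Am = pi*(14.9/200)^2 = 0.017437 m^2
V = 0.017437*2.5 = 0.0436 m^3

0.0436


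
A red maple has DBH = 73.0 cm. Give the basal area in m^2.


Formula: BA = pi * (DBH/2)^2 / 10000  (cm^2 to m^2)
Radius = DBH/2 = 73.0/2 = 36.5 cm
BA = pi * 36.5^2 / 10000
   = 4185.3868 cm^2 / 10000
   = 0.4185 m^2

0.4185


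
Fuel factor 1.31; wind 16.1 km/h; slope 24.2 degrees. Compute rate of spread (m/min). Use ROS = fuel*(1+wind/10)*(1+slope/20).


Formula: ROS = fuel * (1 + wind/10) * (1 + slope/20)
Wind factor = 1 + 16.1/10 = 2.61
Slope factor = 1 + 24.2/20 = 2.21
ROS = 1.31 * 2.61 * 2.21 = 7.56 m/min

7.56


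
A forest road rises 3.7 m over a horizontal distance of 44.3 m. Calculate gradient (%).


Formula: Gradient = rise / run * 100
Gradient = 3.7 / 44.3 * 100 = 8.4%

8.4


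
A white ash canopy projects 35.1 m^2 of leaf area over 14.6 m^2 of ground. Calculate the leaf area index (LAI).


Formula: LAI = total leaf area / ground area  (dimensionless)
LAI = 35.1 m^2 / 14.6 m^2
LAI = 2.4

2.4


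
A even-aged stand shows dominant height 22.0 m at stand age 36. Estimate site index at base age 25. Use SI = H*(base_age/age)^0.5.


Formula: SI = H_dom * (base_age / age)^0.5
Age ratio = 25 / 36 = 0.69444
sqrt(age_ratio) = 0.83333
SI = 22.0 * 0.83333 = 18.3 m

18.3


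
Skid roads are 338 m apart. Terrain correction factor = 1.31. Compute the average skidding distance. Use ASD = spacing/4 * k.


Formula: ASD = (spacing / 4) * correction
Uncorrected distance = spacing / 4 = 338 / 4 = 84.5 m
ASD = 84.5 * 1.31 = 111 m

111


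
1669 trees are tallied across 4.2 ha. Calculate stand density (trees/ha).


Formula: Stand Density = N_trees / Area_ha
Density = 1669 trees / 4.2 ha
Density = 397 trees/ha

397


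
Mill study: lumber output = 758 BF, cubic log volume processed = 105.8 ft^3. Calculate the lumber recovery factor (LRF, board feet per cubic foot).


Formula: LRF = Lumber Output (BF) / Log Input (ft^3)
LRF = 758 BF / 105.8 ft^3
LRF = 7.16 BF/ft^3

7.16


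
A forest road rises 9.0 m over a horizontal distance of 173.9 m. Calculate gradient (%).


Formula: Gradient = rise / run * 100
Gradient = 9.0 / 173.9 * 100 = 5.2%

5.2


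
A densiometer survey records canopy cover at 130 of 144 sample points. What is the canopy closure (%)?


Formula: Canopy closure = covered points / total points * 100
Closure = 130 / 144 * 100
Closure = 0.9028 * 100 = 90.3%

90.3


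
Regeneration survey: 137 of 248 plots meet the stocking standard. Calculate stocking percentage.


Formula: Stocking % = stocked plots / total plots * 100
Stocking = 137 / 248 * 100
Stocking = 0.5524 * 100 = 55.2%

55.2


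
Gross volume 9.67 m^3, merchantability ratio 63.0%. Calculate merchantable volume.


Formula: MV = V_total * (merchantable_pct / 100)
Merchantable fraction = 63.0% / 100 = 0.63
MV = 9.67 m^3 * 0.63 = 6.092 m^3

6.092


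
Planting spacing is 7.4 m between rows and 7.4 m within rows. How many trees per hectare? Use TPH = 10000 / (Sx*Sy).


Formula: TPH = 10000 m^2/ha / (spacing_x * spacing_y)
Area per tree = 7.4 m * 7.4 m = 54.76 m^2
TPH = 10000 / 54.76 = 183 trees/ha

183


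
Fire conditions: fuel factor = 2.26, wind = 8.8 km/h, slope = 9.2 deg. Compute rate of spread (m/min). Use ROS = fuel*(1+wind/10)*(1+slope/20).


Formula: ROS = fuel * (1 + wind/10) * (1 + slope/20)
Wind factor = 1 + 8.8/10 = 1.88
Slope factor = 1 + 9.2/20 = 1.46
ROS = 2.26 * 1.88 * 1.46 = 6.2 m/min

6.2


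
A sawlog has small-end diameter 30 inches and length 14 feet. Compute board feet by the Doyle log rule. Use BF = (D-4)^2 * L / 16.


Doyle: BF = (D - 4)^2 * L / 16
Adjusted diameter = 30 - 4 = 26 in
(D-4)^2 = 26^2 = 676
BF = 676 * 14 / 16 = 592 BF

592


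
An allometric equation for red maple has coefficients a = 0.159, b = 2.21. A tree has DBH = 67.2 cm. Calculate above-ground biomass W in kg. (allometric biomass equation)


Formula: W = a * DBH^b  (allometric power law)
DBH^b = 67.2^2.21 = 10926.6264
W = 0.159 * 10926.6264 = 1737.3 kg

1737.3


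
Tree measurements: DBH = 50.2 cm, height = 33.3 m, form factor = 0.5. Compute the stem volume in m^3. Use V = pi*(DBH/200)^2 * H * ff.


Formula: V = pi * (DBH/200)^2 * H * ff
Radius = DBH/200 = 50.2/200 = 0.251 m
Radius^2 = 0.251^2 = 0.063001 m^2
V = pi * 0.063001 * 33.3 * 0.5
V = 3.295 m^3

3.295


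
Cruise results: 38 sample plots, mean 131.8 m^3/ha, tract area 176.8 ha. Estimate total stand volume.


Formula: Total Volume = Mean Volume per ha * Total Area
Total Volume = 131.8 m^3/ha * 176.8 ha
Total Volume = 23302 m^3

23302


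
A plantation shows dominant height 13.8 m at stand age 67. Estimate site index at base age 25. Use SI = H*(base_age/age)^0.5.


Formula: SI = H_dom * (base_age / age)^0.5
Age ratio = 25 / 67 = 0.37313
sqrt(age_ratio) = 0.61085
SI = 13.8 * 0.61085 = 8.4 m

8.4


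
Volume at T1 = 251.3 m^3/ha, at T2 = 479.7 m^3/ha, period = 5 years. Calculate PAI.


Formula: PAI = (V_T2 - V_T1) / (T2 - T1)
Volume increment = 479.7 - 251.3 = 228.4 m^3/ha
PAI = 228.4 / 5 = 45.68 m^3/ha/year

45.68


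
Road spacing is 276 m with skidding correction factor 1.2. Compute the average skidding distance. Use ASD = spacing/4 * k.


Formula: ASD = (spacing / 4) * correction
Uncorrected distance = spacing / 4 = 276 / 4 = 69 m
ASD = 69 * 1.2 = 83 m

83


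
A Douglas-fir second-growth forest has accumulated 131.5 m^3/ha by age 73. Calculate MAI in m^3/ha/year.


Formula: MAI = Total Volume / Stand Age
MAI = 131.5 m^3/ha / 73 years
MAI = 1.8 m^3/ha/year

1.8


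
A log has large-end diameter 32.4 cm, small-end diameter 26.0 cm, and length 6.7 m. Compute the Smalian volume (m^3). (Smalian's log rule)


Smalian: V = (A1 + A2)/2 * L,  A = pi*(D/200)^2
A1 = pi*(32.4/200)^2 = 0.082448 m^2
A2 = pi*(26.0/200)^2 = 0.053093 m^2
V = (0.082448+0.053093)/2*6.7 = 0.4541 m^3

0.4541
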